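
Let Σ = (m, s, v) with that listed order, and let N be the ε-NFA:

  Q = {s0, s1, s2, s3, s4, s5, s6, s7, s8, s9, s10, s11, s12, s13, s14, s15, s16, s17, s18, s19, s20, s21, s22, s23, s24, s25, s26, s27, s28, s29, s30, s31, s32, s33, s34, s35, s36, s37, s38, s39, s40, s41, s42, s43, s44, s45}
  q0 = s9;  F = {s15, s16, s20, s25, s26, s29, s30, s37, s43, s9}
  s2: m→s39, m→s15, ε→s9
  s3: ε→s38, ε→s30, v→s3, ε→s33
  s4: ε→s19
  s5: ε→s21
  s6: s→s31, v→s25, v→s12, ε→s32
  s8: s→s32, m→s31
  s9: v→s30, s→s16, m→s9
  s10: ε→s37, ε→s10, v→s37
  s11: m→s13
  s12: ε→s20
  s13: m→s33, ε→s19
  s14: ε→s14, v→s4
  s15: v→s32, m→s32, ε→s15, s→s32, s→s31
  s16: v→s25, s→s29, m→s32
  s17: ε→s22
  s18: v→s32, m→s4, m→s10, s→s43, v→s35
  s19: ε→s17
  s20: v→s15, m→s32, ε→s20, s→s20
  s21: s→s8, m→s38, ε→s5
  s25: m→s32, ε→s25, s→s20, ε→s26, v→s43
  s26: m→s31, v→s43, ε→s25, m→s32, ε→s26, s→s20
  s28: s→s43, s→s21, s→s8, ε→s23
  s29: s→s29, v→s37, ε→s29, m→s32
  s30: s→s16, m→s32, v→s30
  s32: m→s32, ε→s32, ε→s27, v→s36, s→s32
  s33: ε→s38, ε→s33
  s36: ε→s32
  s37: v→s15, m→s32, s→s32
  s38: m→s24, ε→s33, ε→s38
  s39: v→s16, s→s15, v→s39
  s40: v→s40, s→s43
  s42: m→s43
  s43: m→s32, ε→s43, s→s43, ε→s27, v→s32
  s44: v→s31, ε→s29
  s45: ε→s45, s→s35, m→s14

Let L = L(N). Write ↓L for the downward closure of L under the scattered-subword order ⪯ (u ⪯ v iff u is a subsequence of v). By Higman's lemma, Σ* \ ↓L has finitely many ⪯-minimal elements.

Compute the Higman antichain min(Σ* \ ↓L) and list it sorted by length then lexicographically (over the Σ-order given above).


|Q|=46, |F|=10, |δ|=101 (34 ε).
min D↑ (10 st, q0=0, F={3}): 0:m→0,s→1,v→2 1:m→3,s→4,v→5 2:m→3,s→1,v→2 3:m→3,s→3,v→3 4:m→3,s→4,v→6 5:m→3,s→7,v→8 6:m→3,s→3,v→9 7:m→3,s→7,v→9 8:m→3,s→8,v→3 9:m→3,s→3,v→3 [Hopcroft].
'sm': run [14, 12, 4] end={s27,s31,s32,s36} — reject; 2/2 del acc.
'vm': N↓-sim [14, 13, 4] end={s27,s31,s32,s36} rej; 2/2 single-dels accept.
'ssvs': |S_i|=[14, 12, 9, 6, 4] end={s27,s31,s32,s36} — reject; 4/4 del acc.
'svvv': |S_i|=[14, 12, 10, 6, 3] end={s27,s32,s36} — reject; 4/4 deletions ∈↓L.
4 words, ⪯-incomp.

A = [sm, vm, ssvs, svvv].


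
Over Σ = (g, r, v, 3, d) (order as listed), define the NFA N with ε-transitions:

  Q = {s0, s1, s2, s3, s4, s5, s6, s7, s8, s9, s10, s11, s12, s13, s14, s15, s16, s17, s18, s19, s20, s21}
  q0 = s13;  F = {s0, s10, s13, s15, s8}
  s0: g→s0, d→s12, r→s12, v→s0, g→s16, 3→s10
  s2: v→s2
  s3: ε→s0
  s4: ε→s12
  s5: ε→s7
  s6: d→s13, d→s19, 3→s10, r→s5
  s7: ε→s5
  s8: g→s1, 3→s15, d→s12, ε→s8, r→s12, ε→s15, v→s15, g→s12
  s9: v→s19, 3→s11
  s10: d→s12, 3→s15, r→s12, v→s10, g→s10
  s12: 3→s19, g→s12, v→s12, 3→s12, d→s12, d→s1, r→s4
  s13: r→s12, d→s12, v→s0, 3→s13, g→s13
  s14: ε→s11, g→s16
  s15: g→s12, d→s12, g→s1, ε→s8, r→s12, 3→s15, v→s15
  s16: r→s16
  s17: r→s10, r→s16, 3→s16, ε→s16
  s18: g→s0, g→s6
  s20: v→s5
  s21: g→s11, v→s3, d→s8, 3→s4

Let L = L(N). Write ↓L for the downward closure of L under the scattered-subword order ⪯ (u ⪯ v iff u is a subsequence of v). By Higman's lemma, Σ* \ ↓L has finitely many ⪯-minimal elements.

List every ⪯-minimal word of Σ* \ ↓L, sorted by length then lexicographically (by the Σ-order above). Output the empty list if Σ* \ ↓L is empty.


|Q|=22, |F|=5, |δ|=63 (9 ε).
min D↑ (5 st, q0=0, F={1}): 0:g→0,r→1,v→2,3→0,d→1 1:g→1,r→1,v→1,3→1,d→1 2:g→2,r→1,v→2,3→3,d→1 3:g→3,r→1,v→3,3→4,d→1 4:g→1,r→1,v→4,3→4,d→1 (ε-aug+det+¬).
'r': N↓-sim [10, 5] end={s1,s12,s16,s19,s4} — reject; 1/1 del acc.
'd': N↓-sim [10, 4] end={s1,s12,s19,s4} — reject; 1/1 single-dels accept.
'v33g': N↓-sim [10, 9, 7, 6, 4] end={s1,s12,s19,s4} rej; 4/4 del acc.
3 words, ⪯-incomp.

min(Σ*\↓L) = [r, d, v33g].


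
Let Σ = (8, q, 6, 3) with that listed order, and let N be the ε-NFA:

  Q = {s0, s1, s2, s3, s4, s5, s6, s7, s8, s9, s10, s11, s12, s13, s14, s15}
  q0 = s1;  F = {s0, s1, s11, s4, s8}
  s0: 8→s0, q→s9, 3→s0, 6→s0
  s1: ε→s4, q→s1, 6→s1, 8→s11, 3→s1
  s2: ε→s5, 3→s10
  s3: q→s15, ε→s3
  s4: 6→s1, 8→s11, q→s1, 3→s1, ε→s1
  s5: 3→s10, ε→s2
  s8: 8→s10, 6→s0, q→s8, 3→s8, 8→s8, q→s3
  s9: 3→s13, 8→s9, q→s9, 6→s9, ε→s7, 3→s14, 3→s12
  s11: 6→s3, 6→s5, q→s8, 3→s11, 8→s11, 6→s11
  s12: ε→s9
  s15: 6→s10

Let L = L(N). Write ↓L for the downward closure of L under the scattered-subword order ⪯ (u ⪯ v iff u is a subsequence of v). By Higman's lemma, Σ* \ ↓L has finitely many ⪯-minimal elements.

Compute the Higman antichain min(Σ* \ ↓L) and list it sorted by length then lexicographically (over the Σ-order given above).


|Q|=16, |F|=5, |δ|=41 (7 ε).
min D↑ (5 st, q0=0, F={4}): 0:8→1,q→0,6→0,3→0 1:8→1,q→2,6→1,3→1 2:8→2,q→2,6→3,3→2 3:8→3,q→4,6→3,3→3 4:8→4,q→4,6→4,3→4 (ε-aug+det+¬).
'8q6q': run [15, 13, 10, 7, 5] end={s12,s13,s14,s7,s9} — reject; 4/4 deletions ∈↓L.
1 obstructions.

A = [8q6q].


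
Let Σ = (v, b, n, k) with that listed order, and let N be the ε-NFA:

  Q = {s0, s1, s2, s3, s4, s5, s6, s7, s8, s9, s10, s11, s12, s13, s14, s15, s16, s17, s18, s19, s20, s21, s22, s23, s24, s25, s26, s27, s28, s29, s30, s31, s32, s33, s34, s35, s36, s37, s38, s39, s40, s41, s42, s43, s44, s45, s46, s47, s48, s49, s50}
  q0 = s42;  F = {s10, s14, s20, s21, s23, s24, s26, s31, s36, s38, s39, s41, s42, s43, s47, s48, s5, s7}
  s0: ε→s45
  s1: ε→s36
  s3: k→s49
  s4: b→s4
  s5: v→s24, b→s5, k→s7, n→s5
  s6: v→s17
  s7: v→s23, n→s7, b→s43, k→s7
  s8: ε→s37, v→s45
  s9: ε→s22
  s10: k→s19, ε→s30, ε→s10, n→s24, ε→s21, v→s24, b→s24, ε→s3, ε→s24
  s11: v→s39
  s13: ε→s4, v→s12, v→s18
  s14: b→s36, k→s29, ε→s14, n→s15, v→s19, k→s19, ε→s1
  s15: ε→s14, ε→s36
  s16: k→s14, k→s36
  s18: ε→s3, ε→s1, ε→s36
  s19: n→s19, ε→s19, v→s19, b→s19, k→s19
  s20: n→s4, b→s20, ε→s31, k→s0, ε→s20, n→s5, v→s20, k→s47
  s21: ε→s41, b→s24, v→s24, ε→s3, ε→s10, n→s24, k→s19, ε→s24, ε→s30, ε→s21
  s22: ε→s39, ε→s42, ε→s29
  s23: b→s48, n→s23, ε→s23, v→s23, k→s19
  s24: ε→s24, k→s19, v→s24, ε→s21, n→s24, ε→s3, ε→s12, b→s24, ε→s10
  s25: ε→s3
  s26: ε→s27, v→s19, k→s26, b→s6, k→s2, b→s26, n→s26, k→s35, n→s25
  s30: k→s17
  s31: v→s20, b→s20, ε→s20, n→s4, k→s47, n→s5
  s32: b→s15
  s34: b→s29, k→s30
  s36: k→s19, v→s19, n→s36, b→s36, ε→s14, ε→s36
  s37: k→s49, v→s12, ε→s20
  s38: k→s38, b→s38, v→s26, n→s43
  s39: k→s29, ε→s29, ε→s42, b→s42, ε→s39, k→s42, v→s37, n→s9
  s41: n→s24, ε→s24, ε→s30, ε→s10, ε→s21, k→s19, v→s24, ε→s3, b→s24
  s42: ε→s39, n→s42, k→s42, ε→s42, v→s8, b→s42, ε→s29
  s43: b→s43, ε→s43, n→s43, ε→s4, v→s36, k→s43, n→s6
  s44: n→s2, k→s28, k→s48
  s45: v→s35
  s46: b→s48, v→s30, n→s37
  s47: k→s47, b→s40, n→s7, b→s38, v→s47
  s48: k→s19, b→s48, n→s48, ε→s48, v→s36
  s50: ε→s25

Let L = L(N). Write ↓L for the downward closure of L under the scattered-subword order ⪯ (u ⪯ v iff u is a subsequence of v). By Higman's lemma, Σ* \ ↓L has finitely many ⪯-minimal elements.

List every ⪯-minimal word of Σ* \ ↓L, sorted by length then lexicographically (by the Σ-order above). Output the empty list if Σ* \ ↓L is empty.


|Q|=51, |F|=18, |δ|=165 (56 ε).
min D↑ (13 st, q0=0, F={7}): 0:v→1,b→0,n→0,k→0 1:v→1,b→1,n→2,k→3 2:v→4,b→2,n→2,k→5 3:v→3,b→6,n→5,k→3 4:v→4,b→4,n→4,k→7 5:v→8,b→9,n→5,k→5 6:v→10,b→6,n→9,k→6 7:v→7,b→7,n→7,k→7 8:v→8,b→11,n→8,k→7 9:v→12,b→9,n→9,k→9 10:v→7,b→10,n→10,k→10 11:v→12,b→11,n→11,k→7 12:v→7,b→12,n→12,k→7.
'vnvk': N↓-sim [40, 36, 27, 17, 4] end={s17,s19,s29,s49} — reject; 4/4 deletions ∈↓L.
'vkbvv': |S_i|=[40, 36, 25, 20, 15, 2] end={s17,s19} rej; 5/5 single-dels accept.
2 minimals (antichain).

min(Σ*\↓L) = [vnvk, vkbvv].


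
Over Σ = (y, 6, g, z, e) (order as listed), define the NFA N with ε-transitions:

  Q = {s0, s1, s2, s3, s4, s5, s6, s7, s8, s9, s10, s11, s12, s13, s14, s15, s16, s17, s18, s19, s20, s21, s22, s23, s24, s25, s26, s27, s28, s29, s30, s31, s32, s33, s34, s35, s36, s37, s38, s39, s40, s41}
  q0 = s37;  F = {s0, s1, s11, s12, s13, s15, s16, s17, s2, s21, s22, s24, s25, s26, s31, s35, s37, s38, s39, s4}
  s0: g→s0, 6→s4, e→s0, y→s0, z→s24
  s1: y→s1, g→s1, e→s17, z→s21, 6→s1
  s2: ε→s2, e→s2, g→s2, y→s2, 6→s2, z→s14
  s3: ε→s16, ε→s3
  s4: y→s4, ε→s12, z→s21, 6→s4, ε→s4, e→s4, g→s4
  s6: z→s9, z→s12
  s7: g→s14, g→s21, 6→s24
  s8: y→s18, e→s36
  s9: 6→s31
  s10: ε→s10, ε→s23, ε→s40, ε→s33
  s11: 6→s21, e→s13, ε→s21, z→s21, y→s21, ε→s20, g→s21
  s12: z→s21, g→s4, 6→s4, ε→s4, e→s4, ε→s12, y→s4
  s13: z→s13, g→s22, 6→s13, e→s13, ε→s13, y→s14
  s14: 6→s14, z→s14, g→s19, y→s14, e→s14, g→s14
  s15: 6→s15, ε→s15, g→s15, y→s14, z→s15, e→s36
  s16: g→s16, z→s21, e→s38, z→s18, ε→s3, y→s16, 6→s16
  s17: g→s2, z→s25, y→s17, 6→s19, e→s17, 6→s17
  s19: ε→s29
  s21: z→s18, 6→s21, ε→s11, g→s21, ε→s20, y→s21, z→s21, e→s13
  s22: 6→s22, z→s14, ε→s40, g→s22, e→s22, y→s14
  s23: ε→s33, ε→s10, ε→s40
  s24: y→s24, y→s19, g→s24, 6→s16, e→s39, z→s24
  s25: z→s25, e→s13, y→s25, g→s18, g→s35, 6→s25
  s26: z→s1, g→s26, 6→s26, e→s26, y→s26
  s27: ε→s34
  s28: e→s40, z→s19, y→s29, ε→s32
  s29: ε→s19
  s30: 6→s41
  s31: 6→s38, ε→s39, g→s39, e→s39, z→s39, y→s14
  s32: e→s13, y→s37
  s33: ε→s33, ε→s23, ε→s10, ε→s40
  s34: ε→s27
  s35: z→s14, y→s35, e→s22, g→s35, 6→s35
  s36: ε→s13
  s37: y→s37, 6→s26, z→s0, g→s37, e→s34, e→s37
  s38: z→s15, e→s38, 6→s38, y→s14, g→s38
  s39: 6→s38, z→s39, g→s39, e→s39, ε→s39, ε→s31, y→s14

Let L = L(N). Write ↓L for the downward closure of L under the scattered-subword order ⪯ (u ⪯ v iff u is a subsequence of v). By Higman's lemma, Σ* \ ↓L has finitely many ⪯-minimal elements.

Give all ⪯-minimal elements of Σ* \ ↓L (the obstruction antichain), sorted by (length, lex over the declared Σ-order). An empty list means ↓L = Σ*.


|Q|=42, |F|=20, |δ|=161 (35 ε).
min D↑ (18 st, q0=0, F={14}): 0:y→0,6→1,g→0,z→2,e→0 1:y→1,6→1,g→1,z→3,e→1 2:y→2,6→4,g→2,z→5,e→2 3:y→3,6→3,g→3,z→6,e→7 4:y→4,6→4,g→4,z→6,e→4 5:y→5,6→8,g→5,z→5,e→9 6:y→6,6→6,g→6,z→6,e→10 7:y→7,6→7,g→11,z→12,e→7 8:y→8,6→8,g→8,z→6,e→13 9:y→14,6→13,g→9,z→9,e→9 10:y→14,6→10,g→15,z→10,e→10 11:y→11,6→11,g→11,z→14,e→11 12:y→12,6→12,g→16,z→12,e→10 13:y→14,6→13,g→13,z→17,e→13 14:y→14,6→14,g→14,z→14,e→14 15:y→14,6→15,g→15,z→14,e→15 16:y→16,6→16,g→16,z→14,e→15 17:y→14,6→17,g→17,z→17,e→10 [Hopcroft].
'zzey': |S_i|=[30, 26, 20, 11, 3] end={s14,s19,s29} ∉↓L; 4/4 deletions ∈↓L.
'6zegz': run [30, 23, 17, 12, 8, 3] end={s14,s19,s29} rej; 5/5 del acc.
2 minimals (antichain).

A = [zzey, 6zegz].


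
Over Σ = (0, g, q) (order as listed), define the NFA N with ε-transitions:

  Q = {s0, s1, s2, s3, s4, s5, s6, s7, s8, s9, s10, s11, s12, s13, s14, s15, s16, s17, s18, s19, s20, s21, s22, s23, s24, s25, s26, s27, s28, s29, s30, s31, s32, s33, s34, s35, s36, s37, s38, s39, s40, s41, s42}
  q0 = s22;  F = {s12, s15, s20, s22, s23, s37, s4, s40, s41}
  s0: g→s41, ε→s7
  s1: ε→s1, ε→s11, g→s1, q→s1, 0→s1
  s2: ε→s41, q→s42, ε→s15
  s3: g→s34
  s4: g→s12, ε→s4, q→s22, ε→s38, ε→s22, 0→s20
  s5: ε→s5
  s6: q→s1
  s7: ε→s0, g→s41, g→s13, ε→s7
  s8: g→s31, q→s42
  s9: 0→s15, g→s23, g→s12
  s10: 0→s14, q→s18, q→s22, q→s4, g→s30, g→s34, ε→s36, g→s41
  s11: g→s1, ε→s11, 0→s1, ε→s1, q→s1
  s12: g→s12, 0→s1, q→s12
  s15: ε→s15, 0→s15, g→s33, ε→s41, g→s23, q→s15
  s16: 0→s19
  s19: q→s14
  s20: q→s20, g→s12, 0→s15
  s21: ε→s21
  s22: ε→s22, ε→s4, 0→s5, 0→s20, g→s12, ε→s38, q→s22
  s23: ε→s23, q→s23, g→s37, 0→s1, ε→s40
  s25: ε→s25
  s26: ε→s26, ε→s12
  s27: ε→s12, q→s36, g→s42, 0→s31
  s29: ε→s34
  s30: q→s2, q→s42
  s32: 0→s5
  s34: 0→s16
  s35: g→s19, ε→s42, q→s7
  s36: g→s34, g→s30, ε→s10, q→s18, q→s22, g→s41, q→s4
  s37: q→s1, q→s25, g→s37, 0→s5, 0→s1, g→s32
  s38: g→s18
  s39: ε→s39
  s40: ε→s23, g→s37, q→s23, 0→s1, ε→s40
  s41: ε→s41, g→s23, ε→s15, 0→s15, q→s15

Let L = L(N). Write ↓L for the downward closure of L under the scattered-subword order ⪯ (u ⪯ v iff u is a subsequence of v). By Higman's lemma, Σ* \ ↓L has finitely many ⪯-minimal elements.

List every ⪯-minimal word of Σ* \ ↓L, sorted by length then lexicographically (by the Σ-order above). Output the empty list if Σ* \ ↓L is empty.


|Q|=43, |F|=9, |δ|=108 (34 ε).
min D↑ (7 st, q0=0, F={4}): 0:0→1,g→2,q→0 1:0→3,g→2,q→1 2:0→4,g→2,q→2 3:0→3,g→5,q→3 4:0→4,g→4,q→4 5:0→4,g→6,q→5 6:0→4,g→6,q→4 [Hopcroft].
'g0': |S_i|=[17, 11, 3] end={s1,s11,s5} ∉↓L; 2/2 deletions ∈↓L.
'00ggq': N↓-sim [17, 13, 11, 9, 6, 3] end={s1,s11,s25} — reject; 5/5 del acc.
2 words, ⪯-incomp.

Antichain: [g0, 00ggq].


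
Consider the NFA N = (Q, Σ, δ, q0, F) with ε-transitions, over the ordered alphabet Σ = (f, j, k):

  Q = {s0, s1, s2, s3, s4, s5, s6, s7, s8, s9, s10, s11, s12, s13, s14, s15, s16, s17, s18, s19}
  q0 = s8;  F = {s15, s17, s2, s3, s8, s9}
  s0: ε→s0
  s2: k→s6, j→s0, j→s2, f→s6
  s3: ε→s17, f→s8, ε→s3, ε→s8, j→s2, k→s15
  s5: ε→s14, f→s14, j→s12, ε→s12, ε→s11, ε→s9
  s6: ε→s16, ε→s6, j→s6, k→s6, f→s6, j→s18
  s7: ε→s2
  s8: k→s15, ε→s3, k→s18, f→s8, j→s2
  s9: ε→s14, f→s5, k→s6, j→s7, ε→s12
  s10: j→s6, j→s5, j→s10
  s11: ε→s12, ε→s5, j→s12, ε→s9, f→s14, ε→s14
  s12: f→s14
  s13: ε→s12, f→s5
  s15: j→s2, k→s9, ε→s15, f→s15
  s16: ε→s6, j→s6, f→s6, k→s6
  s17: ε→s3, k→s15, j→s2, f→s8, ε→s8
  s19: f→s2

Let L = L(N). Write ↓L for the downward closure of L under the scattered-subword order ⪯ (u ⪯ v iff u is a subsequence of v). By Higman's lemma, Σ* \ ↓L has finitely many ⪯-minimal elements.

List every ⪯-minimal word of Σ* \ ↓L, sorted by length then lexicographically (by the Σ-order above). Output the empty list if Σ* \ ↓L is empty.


|Q|=20, |F|=6, |δ|=60 (23 ε).
min D↑ (5 st, q0=0, F={3}): 0:f→0,j→1,k→2 1:f→3,j→1,k→3 2:f→2,j→1,k→4 3:f→3,j→3,k→3 4:f→4,j→1,k→3.
'jf': run [15, 8, 4] end={s14,s16,s18,s6} rej; 2/2 deletions ∈↓L.
'jk': N↓-sim [15, 8, 3] end={s16,s18,s6} — reject; 2/2 single-dels accept.
'kkk': N↓-sim [15, 12, 11, 3] end={s16,s18,s6} — reject; 3/3 del acc.
3 minimals (antichain).

Antichain: [jf, jk, kkk].


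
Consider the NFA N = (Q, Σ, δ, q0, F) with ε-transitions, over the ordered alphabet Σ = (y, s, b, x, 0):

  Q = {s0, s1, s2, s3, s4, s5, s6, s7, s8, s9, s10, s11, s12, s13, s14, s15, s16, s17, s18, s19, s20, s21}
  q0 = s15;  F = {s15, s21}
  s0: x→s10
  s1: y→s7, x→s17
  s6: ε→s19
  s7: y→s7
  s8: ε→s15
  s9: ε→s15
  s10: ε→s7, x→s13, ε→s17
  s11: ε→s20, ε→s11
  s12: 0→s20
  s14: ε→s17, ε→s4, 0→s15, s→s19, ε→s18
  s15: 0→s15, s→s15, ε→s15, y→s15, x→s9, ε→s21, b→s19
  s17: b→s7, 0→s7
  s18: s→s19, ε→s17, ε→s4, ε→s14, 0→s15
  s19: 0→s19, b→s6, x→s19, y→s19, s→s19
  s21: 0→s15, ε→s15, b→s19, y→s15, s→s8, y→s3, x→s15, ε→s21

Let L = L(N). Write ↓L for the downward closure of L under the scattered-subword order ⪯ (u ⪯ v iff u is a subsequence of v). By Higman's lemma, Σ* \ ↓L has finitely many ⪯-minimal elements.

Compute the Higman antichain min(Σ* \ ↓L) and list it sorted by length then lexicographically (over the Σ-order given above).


|Q|=22, |F|=2, |δ|=45 (17 ε).
min D↑ (2 st, q0=0, F={1}): 0:y→0,s→0,b→1,x→0,0→0 1:y→1,s→1,b→1,x→1,0→1 [Hopcroft].
'b': run [7, 2] end={s19,s6} — reject; 1/1 deletions ∈↓L.
1 obstructions.

A = [b].


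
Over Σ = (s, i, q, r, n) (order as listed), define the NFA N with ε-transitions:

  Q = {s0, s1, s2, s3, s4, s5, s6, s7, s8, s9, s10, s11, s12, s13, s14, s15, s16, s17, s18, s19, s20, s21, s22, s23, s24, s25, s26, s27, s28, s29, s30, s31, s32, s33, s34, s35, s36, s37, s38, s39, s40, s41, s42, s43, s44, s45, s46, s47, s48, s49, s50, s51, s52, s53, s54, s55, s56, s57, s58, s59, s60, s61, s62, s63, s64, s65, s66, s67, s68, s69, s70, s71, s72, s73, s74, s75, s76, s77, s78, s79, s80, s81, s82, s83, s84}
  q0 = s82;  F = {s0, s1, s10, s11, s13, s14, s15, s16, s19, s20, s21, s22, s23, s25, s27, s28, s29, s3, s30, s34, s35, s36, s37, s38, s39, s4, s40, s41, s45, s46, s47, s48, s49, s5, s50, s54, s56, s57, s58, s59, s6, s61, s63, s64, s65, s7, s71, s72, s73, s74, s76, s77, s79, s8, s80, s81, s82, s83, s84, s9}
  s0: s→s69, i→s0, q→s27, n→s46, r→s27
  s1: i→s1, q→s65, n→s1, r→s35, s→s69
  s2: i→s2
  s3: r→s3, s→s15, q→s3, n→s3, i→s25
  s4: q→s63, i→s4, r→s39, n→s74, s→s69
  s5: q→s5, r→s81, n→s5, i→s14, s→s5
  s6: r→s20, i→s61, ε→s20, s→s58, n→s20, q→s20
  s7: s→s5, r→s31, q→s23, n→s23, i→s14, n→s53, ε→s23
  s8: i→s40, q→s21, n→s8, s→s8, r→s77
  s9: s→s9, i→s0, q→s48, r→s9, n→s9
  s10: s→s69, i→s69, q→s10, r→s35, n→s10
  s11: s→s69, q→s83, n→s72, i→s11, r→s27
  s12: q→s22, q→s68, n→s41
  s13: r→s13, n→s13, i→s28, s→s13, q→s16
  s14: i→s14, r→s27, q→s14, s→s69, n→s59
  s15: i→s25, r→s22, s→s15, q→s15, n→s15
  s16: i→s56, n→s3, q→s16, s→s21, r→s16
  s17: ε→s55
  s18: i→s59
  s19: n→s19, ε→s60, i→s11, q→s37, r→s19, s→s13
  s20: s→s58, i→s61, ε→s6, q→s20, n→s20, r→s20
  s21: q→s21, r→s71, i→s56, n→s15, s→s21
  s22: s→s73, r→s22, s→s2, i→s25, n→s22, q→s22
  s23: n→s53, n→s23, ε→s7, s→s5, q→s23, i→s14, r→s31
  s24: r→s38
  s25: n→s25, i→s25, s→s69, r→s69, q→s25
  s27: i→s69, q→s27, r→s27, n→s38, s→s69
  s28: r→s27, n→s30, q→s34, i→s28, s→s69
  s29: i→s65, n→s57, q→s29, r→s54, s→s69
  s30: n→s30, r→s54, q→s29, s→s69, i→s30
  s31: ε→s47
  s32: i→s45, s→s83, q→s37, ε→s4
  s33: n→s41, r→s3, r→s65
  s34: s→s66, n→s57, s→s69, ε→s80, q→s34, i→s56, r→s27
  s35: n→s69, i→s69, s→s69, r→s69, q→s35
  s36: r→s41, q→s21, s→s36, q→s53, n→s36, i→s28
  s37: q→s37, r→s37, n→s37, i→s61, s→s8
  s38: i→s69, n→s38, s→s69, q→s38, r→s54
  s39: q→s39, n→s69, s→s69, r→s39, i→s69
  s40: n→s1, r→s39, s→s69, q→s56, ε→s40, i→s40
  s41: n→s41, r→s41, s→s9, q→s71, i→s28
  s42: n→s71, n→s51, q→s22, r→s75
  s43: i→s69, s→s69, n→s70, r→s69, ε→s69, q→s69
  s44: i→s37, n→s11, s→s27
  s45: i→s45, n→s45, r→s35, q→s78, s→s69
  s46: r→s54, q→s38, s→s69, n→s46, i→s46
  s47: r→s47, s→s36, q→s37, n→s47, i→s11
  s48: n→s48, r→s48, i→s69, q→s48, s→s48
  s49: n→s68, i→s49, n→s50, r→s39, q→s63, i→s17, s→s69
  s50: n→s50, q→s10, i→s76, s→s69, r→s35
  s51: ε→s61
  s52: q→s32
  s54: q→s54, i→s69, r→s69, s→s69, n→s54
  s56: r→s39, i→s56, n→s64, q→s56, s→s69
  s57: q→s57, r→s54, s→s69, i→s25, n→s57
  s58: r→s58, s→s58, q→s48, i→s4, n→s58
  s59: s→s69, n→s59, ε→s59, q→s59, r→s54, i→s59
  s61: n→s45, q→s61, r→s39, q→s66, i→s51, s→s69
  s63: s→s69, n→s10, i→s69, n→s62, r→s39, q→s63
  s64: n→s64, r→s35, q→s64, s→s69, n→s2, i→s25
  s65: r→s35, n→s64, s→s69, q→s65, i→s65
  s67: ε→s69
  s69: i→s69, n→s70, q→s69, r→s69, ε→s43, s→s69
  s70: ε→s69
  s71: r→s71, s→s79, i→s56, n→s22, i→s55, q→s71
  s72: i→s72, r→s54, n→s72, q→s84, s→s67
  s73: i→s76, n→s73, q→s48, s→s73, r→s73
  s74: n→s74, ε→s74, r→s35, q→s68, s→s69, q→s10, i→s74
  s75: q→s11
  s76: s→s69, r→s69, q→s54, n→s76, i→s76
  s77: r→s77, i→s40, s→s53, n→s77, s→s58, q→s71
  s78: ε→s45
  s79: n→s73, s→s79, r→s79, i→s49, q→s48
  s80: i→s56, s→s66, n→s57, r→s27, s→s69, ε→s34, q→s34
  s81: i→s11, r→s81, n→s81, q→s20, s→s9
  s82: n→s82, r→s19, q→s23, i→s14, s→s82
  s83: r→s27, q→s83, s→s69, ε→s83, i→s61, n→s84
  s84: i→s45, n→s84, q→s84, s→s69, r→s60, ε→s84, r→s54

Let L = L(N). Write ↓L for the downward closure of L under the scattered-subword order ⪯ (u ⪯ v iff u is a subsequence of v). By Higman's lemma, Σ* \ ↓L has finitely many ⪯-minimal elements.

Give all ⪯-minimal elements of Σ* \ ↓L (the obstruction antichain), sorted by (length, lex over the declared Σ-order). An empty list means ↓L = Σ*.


Antichain: [is, iri, inrr, rqirn, qsrsqi, rsqnir].

|Q|=85, |F|=60, |δ|=367 (21 ε).
min D↑ (58 st, q0=0, F={4}): 0:s→0,i→1,q→2,r→3,n→0 1:s→4,i→1,q→1,r→5,n→6 2:s→7,i→1,q→2,r→8,n→2 3:s→9,i→10,q→11,r→3,n→3 4:s→4,i→4,q→4,r→4,n→4 5:s→4,i→4,q→5,r→5,n→12 6:s→4,i→6,q→6,r→13,n→6 7:s→7,i→1,q→7,r→14,n→7 8:s→15,i→10,q→11,r→8,n→8 9:s→9,i→16,q→17,r→9,n→9 10:s→4,i→10,q→18,r→5,n→19 11:s→20,i→21,q→11,r→11,n→11 12:s→4,i→4,q→12,r→13,n→12 13:s→4,i→4,q→13,r→4,n→13 14:s→22,i→10,q→23,r→14,n→14 15:s→15,i→16,q→24,r→25,n→15 16:s→4,i→16,q→26,r→5,n→27 17:s→24,i→28,q→17,r→17,n→29 18:s→4,i→21,q→18,r→5,n→30 19:s→4,i→19,q→30,r→13,n→19 20:s→20,i→31,q→24,r→32,n→20 21:s→4,i→21,q→21,r→33,n→34 22:s→22,i→35,q→36,r→22,n→22 23:s→37,i→21,q→23,r→23,n→23 24:s→24,i→28,q→24,r→38,n→39 25:s→22,i→16,q→38,r→25,n→25 26:s→4,i→28,q→26,r→5,n→40 27:s→4,i→27,q→41,r→13,n→27 28:s→4,i→28,q→28,r→33,n→42 29:s→39,i→43,q→29,r→29,n→29 30:s→4,i→34,q→30,r→13,n→30 31:s→4,i→31,q→28,r→33,n→44 32:s→37,i→31,q→38,r→32,n→32 33:s→4,i→4,q→33,r→33,n→4 34:s→4,i→34,q→34,r→45,n→34 35:s→4,i→35,q→5,r→5,n→46 36:s→36,i→4,q→36,r→36,n→36 37:s→37,i→47,q→36,r→37,n→37 38:s→48,i→28,q→38,r→38,n→49 39:s→39,i→43,q→39,r→49,n→39 40:s→4,i→43,q→40,r→13,n→40 41:s→4,i→50,q→41,r→13,n→40 42:s→4,i→43,q→42,r→45,n→42 43:s→4,i→43,q→43,r→4,n→43 44:s→4,i→44,q→50,r→45,n→44 45:s→4,i→4,q→45,r→4,n→4 46:s→4,i→46,q→12,r→13,n→46 47:s→4,i→47,q→51,r→33,n→52 48:s→48,i→53,q→36,r→48,n→54 49:s→54,i→43,q→49,r→49,n→49 50:s→4,i→50,q→50,r→45,n→42 51:s→4,i→4,q→51,r→33,n→55 52:s→4,i→52,q→55,r→45,n→52 53:s→4,i→53,q→51,r→33,n→56 54:s→54,i→57,q→36,r→54,n→54 55:s→4,i→4,q→55,r→45,n→55 56:s→4,i→57,q→55,r→45,n→56 57:s→4,i→57,q→13,r→4,n→57 [Hopcroft].
'is': |S_i|=[75, 47, 5] end={s43,s66,s67,s69,s70} ∉↓L; 2/2 deletions ∈↓L.
'iri': run [75, 47, 9, 3] end={s43,s69,s70} ∉↓L; 3/3 single-dels accept.
'inrr': run [75, 47, 28, 6, 3] end={s43,s69,s70} — reject; 4/4 del acc.
'rqirn': run [75, 69, 54, 29, 5, 3] end={s43,s69,s70} ∉↓L; 5/5 del acc.
'qsrsqi': run [75, 72, 65, 58, 30, 13, 3] end={s43,s69,s70} ∉↓L; 6/6 del acc.
'rsqnir': N↓-sim [75, 69, 53, 37, 20, 7, 3] end={s43,s69,s70} ∉↓L; 6/6 single-dels accept.
6 obstructions.


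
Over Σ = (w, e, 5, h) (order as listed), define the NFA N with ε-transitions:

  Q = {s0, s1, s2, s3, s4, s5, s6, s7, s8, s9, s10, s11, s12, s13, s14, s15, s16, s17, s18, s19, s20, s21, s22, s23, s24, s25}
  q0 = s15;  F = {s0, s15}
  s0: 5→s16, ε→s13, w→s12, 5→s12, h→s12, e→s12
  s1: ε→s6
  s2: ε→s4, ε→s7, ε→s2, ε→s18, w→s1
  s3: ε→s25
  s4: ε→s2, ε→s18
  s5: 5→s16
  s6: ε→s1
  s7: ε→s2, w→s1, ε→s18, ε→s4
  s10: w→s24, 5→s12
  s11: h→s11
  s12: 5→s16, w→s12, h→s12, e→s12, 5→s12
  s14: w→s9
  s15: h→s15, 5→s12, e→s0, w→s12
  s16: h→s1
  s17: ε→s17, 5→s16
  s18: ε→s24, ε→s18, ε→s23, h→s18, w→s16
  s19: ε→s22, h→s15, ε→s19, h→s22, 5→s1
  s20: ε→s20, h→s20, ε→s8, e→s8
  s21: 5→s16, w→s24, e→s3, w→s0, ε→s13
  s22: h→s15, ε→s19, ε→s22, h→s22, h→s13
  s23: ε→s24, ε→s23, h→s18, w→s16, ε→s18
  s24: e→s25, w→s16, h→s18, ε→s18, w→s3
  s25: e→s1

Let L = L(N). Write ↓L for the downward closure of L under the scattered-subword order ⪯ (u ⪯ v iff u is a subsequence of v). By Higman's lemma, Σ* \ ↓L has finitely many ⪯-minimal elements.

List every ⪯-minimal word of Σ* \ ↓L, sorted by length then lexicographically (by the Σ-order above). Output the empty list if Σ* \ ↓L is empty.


Antichain: [w, 5, ee, eh].

|Q|=26, |F|=2, |δ|=72 (28 ε).
min D↑ (3 st, q0=0, F={1}): 0:w→1,e→2,5→1,h→0 1:w→1,e→1,5→1,h→1 2:w→1,e→1,5→1,h→1 (ε-aug+det+¬).
'w': |S_i|=[7, 4] end={s1,s12,s16,s6} — reject; 1/1 deletions ∈↓L.
'5': run [7, 4] end={s1,s12,s16,s6} ∉↓L; 1/1 single-dels accept.
'ee': |S_i|=[7, 6, 4] end={s1,s12,s16,s6} ∉↓L; 2/2 del acc.
'eh': |S_i|=[7, 6, 4] end={s1,s12,s16,s6} ∉↓L; 2/2 single-dels accept.
4 minimals (antichain).


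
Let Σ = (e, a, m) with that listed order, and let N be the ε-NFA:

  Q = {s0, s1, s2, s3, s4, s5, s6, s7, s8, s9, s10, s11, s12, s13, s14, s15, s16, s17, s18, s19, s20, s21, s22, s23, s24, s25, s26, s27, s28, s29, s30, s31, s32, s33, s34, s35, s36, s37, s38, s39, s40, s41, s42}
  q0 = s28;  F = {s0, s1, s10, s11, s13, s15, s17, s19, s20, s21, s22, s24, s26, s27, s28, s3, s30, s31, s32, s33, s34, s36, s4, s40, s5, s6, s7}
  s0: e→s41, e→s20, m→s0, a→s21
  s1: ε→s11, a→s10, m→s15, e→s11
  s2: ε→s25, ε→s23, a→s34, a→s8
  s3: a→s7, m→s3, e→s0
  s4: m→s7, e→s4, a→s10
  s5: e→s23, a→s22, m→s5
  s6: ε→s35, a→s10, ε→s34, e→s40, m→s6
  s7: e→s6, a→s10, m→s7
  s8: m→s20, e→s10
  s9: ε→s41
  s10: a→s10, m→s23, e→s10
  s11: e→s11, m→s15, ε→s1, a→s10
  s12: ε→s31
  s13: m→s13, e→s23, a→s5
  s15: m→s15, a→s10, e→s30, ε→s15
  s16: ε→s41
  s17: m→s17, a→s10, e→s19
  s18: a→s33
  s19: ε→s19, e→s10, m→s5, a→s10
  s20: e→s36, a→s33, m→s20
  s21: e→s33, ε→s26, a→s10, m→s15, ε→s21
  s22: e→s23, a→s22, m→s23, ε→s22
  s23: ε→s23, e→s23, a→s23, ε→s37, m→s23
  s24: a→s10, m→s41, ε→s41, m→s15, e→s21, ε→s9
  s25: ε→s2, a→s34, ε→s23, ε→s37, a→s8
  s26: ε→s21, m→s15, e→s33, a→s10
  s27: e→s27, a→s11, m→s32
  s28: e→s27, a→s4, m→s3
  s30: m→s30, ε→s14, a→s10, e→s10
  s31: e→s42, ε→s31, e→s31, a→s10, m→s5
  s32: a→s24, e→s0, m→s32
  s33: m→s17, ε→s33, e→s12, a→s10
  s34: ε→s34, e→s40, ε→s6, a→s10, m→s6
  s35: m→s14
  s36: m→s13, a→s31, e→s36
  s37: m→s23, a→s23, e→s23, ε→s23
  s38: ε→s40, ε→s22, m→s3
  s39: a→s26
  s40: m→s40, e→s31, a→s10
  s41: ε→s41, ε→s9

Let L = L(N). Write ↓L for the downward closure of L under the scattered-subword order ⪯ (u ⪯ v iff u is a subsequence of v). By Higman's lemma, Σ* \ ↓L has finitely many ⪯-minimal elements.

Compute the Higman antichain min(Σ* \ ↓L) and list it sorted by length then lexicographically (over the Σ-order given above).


Antichain: [aam, eameem, meeeme].

|Q|=43, |F|=27, |δ|=132 (32 ε).
min D↑ (25 st, q0=0, F={11}): 0:e→1,a→2,m→3 1:e→1,a→4,m→5 2:e→2,a→6,m→7 3:e→8,a→7,m→3 4:e→4,a→6,m→9 5:e→8,a→10,m→5 6:e→6,a→6,m→11 7:e→12,a→6,m→7 8:e→13,a→14,m→8 9:e→15,a→6,m→9 10:e→14,a→6,m→9 11:e→11,a→11,m→11 12:e→16,a→6,m→12 13:e→17,a→18,m→13 14:e→18,a→6,m→9 15:e→6,a→6,m→15 16:e→19,a→6,m→16 17:e→17,a→19,m→20 18:e→19,a→6,m→21 19:e→19,a→6,m→22 20:e→11,a→22,m→20 21:e→23,a→6,m→21 22:e→11,a→24,m→22 23:e→6,a→6,m→22 24:e→11,a→24,m→11 (ε-aug+det+¬).
'aam': |S_i|=[35, 27, 4, 2] end={s23,s37} ∉↓L; 3/3 single-dels accept.
'eameem': N↓-sim [35, 33, 21, 12, 8, 3, 2] end={s23,s37} rej; 6/6 del acc.
'meeeme': |S_i|=[35, 30, 26, 19, 11, 5, 2] end={s23,s37} rej; 6/6 deletions ∈↓L.
3 words, ⪯-incomp.


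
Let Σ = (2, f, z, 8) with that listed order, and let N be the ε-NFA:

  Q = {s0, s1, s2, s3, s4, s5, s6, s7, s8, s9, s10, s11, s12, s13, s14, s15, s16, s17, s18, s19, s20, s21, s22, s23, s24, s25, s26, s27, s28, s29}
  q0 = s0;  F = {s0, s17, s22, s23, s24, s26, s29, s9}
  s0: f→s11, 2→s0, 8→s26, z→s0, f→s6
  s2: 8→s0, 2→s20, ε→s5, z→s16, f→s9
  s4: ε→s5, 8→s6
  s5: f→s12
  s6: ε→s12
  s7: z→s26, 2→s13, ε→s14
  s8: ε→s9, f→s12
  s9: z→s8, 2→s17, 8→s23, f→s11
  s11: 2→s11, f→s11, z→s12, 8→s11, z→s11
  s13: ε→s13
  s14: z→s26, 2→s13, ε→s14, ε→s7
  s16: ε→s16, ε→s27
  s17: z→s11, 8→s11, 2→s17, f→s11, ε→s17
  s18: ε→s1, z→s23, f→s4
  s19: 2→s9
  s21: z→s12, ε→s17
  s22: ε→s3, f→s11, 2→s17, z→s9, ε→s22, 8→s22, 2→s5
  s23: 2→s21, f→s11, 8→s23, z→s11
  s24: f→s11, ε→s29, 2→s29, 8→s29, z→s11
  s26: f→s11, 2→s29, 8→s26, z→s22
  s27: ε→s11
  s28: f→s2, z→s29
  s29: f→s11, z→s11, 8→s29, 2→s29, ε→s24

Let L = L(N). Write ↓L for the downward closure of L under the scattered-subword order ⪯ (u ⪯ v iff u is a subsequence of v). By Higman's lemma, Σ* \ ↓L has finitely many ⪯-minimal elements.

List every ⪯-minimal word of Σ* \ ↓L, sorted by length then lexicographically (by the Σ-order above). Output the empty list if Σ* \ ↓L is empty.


min(Σ*\↓L) = [f, 82z, 8z28, 8zz8z].

|Q|=30, |F|=8, |δ|=74 (18 ε).
min D↑ (8 st, q0=0, F={1}): 0:2→0,f→1,z→0,8→2 1:2→1,f→1,z→1,8→1 2:2→3,f→1,z→4,8→2 3:2→3,f→1,z→1,8→3 4:2→5,f→1,z→6,8→4 5:2→5,f→1,z→1,8→1 6:2→5,f→1,z→6,8→7 7:2→5,f→1,z→1,8→7.
'f': run [15, 3] end={s11,s12,s6} ∉↓L; 1/1 deletions ∈↓L.
'82z': |S_i|=[15, 13, 7, 2] end={s11,s12} ∉↓L; 3/3 deletions ∈↓L.
'8z28': |S_i|=[15, 13, 10, 5, 2] end={s11,s12} — reject; 4/4 deletions ∈↓L.
'8zz8z': run [15, 13, 10, 7, 5, 2] end={s11,s12} rej; 5/5 del acc.
4 obstructions.


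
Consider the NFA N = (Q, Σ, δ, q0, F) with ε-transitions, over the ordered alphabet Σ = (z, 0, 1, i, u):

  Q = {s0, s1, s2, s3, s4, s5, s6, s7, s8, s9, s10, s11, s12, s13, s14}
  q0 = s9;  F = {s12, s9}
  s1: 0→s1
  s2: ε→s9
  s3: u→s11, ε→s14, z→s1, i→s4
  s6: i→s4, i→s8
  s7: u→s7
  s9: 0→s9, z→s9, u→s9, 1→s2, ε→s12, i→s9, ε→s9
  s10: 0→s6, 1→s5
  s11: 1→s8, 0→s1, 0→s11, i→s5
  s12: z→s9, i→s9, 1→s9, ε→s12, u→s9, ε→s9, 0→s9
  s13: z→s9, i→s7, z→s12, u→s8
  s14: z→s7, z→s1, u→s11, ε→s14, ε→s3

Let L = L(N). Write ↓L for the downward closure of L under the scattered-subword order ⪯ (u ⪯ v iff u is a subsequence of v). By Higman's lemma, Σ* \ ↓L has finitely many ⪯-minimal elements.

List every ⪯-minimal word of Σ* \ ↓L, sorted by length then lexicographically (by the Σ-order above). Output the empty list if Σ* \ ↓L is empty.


min(Σ*\↓L) = [].

|Q|=15, |F|=2, |δ|=38 (8 ε).
min D↑ (1 st, q0=0, F={}): 0:z→0,0→0,1→0,i→0,u→0.
L(D↑) = ∅; no obstructions.


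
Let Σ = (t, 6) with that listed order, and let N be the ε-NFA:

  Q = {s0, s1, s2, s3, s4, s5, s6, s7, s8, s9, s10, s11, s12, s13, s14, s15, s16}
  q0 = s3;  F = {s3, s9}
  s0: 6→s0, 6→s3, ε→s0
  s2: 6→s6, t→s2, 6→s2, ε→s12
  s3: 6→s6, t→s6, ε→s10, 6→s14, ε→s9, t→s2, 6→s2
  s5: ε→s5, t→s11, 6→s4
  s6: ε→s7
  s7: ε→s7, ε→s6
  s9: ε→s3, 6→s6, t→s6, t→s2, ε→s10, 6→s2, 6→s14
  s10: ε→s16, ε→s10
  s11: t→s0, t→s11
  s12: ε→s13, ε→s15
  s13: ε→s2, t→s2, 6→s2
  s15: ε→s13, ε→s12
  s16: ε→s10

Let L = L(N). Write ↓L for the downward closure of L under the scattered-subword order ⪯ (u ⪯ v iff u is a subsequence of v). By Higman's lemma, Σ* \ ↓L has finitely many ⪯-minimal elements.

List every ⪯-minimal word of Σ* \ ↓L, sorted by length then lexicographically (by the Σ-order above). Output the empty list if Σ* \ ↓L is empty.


|Q|=17, |F|=2, |δ|=39 (18 ε).
min D↑ (2 st, q0=0, F={1}): 0:t→1,6→1 1:t→1,6→1 (ε-aug+det+¬).
't': run [11, 6] end={s12,s13,s15,s2,s6,s7} — reject; 1/1 deletions ∈↓L.
'6': run [11, 7] end={s12,s13,s14,s15,s2,s6,s7} rej; 1/1 deletions ∈↓L.
2 words, ⪯-incomp.

min(Σ*\↓L) = [t, 6].


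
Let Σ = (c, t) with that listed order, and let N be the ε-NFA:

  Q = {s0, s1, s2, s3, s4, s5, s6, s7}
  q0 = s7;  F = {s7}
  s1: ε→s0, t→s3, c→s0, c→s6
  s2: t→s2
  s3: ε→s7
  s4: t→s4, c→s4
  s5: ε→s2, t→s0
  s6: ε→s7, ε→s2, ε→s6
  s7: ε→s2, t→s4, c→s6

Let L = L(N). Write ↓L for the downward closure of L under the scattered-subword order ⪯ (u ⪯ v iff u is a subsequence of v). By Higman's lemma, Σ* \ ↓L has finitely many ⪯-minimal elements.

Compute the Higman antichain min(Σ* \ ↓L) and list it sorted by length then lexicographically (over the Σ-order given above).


A = [t].

|Q|=8, |F|=1, |δ|=16 (7 ε).
min D↑ (2 st, q0=0, F={1}): 0:c→0,t→1 1:c→1,t→1 (ε-aug+det+¬).
't': run [4, 2] end={s2,s4} ∉↓L; 1/1 single-dels accept.
1 words, ⪯-incomp.


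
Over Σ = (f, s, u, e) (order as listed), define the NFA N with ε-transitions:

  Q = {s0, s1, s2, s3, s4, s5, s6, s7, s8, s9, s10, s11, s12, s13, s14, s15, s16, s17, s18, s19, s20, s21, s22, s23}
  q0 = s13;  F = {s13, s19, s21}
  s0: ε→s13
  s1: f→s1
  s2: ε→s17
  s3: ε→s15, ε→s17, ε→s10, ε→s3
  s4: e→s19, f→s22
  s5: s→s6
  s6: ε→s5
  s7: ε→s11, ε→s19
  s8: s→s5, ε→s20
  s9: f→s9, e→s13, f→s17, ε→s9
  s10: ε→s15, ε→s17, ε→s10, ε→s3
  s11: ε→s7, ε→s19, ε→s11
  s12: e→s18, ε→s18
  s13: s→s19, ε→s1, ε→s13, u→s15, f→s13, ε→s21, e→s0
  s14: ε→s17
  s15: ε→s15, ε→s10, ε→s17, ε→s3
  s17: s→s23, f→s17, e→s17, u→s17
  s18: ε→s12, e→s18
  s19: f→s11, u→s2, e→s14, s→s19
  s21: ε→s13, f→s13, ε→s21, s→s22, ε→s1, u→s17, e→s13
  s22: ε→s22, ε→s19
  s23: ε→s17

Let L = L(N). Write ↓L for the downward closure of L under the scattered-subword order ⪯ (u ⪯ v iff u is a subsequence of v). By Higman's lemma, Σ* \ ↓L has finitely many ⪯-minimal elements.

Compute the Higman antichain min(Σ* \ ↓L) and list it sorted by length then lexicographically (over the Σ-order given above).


|Q|=24, |F|=3, |δ|=60 (34 ε).
min D↑ (3 st, q0=0, F={2}): 0:f→0,s→1,u→2,e→0 1:f→1,s→1,u→2,e→2 2:f→2,s→2,u→2,e→2 [Hopcroft].
'u': run [15, 6] end={s10,s15,s17,s2,s23,s3} ∉↓L; 1/1 single-dels accept.
'se': run [15, 8, 3] end={s14,s17,s23} ∉↓L; 2/2 single-dels accept.
2 obstructions.

A = [u, se].


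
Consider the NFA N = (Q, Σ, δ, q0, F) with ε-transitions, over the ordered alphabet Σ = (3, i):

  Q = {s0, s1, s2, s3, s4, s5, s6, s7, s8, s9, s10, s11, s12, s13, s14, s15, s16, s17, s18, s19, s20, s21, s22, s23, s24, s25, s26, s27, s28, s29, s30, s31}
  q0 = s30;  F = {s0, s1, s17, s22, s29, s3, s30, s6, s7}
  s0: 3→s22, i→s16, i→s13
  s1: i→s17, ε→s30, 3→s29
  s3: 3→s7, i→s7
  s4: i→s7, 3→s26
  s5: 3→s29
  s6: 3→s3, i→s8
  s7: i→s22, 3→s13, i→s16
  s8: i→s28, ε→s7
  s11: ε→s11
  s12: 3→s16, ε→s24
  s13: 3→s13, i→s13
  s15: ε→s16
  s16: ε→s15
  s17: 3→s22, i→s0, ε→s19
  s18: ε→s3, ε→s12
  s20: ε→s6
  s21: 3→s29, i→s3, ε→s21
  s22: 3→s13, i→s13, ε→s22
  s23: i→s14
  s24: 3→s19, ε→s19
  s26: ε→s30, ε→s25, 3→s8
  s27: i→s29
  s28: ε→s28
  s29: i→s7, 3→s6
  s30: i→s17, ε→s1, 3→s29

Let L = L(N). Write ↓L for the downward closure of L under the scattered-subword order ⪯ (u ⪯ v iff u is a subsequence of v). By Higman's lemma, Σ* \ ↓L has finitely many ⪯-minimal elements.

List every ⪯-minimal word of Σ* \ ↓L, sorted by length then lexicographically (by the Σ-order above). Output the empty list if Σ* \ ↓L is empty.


|Q|=32, |F|=9, |δ|=50 (17 ε).
min D↑ (9 st, q0=0, F={8}): 0:3→1,i→2 1:3→3,i→4 2:3→5,i→6 3:3→7,i→4 4:3→8,i→5 5:3→8,i→8 6:3→5,i→8 7:3→4,i→4 8:3→8,i→8.
'3i3': |S_i|=[15, 10, 7, 1] end={s13} rej; 3/3 single-dels accept.
'i33': |S_i|=[15, 10, 2, 1] end={s13} — reject; 3/3 single-dels accept.
'i3i': run [15, 10, 2, 1] end={s13} ∉↓L; 3/3 deletions ∈↓L.
'iii': N↓-sim [15, 10, 6, 3] end={s13,s15,s16} rej; 3/3 del acc.
'33333': run [15, 10, 9, 6, 5, 1] end={s13} — reject; 5/5 del acc.
'3333ii': run [15, 10, 9, 6, 5, 4, 1] end={s13} ∉↓L; 6/6 single-dels accept.
6 minimals (antichain).

Antichain: [3i3, i33, i3i, iii, 33333, 3333ii].


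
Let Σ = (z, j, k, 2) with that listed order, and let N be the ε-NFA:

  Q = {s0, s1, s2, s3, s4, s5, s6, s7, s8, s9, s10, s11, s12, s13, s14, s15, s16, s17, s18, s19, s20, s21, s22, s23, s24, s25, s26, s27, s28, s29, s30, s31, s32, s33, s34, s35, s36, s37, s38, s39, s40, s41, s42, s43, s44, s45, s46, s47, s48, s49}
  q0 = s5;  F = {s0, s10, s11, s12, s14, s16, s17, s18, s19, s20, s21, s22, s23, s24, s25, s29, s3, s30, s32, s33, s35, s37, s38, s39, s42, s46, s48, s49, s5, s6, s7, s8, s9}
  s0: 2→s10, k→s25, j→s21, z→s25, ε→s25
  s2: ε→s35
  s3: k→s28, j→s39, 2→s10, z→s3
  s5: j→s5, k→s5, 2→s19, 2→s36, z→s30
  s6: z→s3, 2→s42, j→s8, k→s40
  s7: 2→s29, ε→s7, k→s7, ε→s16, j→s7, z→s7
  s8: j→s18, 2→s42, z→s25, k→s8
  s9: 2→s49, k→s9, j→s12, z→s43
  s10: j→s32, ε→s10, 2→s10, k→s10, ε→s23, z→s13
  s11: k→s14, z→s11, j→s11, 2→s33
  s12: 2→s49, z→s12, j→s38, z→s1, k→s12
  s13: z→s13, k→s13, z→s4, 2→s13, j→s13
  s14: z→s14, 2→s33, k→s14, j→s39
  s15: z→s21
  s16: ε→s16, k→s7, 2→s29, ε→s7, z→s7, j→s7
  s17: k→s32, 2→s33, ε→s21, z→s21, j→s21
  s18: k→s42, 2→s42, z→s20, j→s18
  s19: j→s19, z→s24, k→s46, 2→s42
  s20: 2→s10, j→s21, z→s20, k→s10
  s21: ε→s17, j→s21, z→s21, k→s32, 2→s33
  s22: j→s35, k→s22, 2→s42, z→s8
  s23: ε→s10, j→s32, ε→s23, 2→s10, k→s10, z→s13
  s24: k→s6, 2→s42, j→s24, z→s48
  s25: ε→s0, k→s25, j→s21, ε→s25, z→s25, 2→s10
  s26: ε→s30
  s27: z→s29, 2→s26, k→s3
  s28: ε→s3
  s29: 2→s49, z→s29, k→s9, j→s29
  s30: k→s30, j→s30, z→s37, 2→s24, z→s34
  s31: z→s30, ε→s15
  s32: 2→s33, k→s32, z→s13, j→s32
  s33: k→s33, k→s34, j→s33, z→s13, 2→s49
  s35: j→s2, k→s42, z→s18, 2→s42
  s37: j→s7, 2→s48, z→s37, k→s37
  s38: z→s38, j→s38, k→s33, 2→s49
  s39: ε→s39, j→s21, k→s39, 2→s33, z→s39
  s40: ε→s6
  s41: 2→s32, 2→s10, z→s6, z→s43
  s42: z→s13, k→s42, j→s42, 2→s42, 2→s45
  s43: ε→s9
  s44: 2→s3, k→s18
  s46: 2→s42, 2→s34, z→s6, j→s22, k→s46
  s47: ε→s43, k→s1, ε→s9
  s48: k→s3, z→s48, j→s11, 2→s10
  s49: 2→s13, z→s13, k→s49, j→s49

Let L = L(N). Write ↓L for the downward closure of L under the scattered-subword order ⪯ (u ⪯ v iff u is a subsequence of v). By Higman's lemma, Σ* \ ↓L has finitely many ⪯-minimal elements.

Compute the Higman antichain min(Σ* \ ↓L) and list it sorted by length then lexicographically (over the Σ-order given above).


Antichain: [22z, zzj222, 2kjjkz].

|Q|=50, |F|=33, |δ|=177 (22 ε).
min D↑ (30 st, q0=0, F={11}): 0:z→1,j→0,k→0,2→2 1:z→3,j→1,k→1,2→4 2:z→4,j→2,k→5,2→6 3:z→3,j→7,k→3,2→8 4:z→8,j→4,k→9,2→6 5:z→9,j→10,k→5,2→6 6:z→11,j→6,k→6,2→6 7:z→7,j→7,k→7,2→12 8:z→8,j→13,k→14,2→15 9:z→14,j→16,k→9,2→6 10:z→16,j→17,k→10,2→6 11:z→11,j→11,k→11,2→11 12:z→12,j→12,k→18,2→19 13:z→13,j→13,k→20,2→21 14:z→14,j→22,k→14,2→15 15:z→11,j→23,k→15,2→15 16:z→24,j→25,k→16,2→6 17:z→25,j→17,k→6,2→6 18:z→18,j→26,k→18,2→19 19:z→11,j→19,k→19,2→11 20:z→20,j→22,k→20,2→21 21:z→11,j→21,k→21,2→19 22:z→22,j→27,k→22,2→21 23:z→11,j→23,k→23,2→21 24:z→24,j→27,k→24,2→15 25:z→28,j→25,k→6,2→6 26:z→26,j→29,k→26,2→19 27:z→27,j→27,k→23,2→21 28:z→28,j→27,k→15,2→15 29:z→29,j→29,k→21,2→19 [Hopcroft].
'22z': |S_i|=[43, 38, 10, 2] end={s13,s4} rej; 3/3 deletions ∈↓L.
'zzj222': N↓-sim [43, 36, 28, 19, 11, 3, 2] end={s13,s4} rej; 6/6 single-dels accept.
'2kjjkz': |S_i|=[43, 38, 32, 24, 17, 10, 2] end={s13,s4} ∉↓L; 6/6 single-dels accept.
3 words, ⪯-incomp.
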